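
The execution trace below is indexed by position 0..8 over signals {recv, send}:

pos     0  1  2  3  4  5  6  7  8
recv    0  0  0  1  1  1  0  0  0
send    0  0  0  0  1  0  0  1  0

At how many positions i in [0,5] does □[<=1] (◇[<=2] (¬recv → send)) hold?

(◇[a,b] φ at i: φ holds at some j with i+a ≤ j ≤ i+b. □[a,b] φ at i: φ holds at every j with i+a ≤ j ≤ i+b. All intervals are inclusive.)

Evaluate at each i in [0,5]:
  i=0: ✗ (fails at j=0)
  i=1: ✓ (all of [1,2])
  i=2: ✓ (all of [2,3])
  i=3: ✓ (all of [3,4])
  i=4: ✓ (all of [4,5])
  i=5: ✓ (all of [5,6])
Positions where it holds: {1, 2, 3, 4, 5} → 5.

5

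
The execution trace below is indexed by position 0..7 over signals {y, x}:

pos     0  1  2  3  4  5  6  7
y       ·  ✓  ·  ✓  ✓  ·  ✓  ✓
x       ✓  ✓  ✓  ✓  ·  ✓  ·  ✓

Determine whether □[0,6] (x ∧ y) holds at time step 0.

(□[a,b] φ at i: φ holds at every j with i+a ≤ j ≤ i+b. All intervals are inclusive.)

Does not hold

Check (x ∧ y) at every j in [0,6]:
  j=0: false
  j=1: true
  j=2: false
  j=3: true
  j=4: false
  j=5: false
  j=6: false
Fails at j=0 → formula fails.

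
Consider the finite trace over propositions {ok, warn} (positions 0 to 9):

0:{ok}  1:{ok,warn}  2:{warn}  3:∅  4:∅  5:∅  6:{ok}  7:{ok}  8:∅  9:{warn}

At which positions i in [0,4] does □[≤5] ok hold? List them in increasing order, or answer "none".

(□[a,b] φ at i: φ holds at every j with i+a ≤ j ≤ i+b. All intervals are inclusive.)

none

Evaluate at each i in [0,4]:
  i=0: ✗ (fails at j=2)
  i=1: ✗ (fails at j=2)
  i=2: ✗ (fails at j=2)
  i=3: ✗ (fails at j=3)
  i=4: ✗ (fails at j=4)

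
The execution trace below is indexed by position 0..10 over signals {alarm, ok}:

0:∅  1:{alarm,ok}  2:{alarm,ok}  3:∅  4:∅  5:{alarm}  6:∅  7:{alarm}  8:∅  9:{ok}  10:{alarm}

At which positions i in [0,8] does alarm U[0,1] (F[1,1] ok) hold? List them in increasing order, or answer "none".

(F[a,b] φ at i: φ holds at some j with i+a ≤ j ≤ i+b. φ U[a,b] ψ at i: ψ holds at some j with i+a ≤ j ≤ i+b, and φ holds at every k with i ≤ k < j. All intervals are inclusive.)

Evaluate at each i in [0,8]:
  i=0: ✓ (rhs at j=0)
  i=1: ✓ (rhs at j=1)
  i=2: ✗ (no rhs in [2,3])
  i=3: ✗ (no rhs in [3,4])
  i=4: ✗ (no rhs in [4,5])
  i=5: ✗ (no rhs in [5,6])
  i=6: ✗ (no rhs in [6,7])
  i=7: ✓ (rhs at j=8; lhs holds on [7,7])
  i=8: ✓ (rhs at j=8)

0, 1, 7, 8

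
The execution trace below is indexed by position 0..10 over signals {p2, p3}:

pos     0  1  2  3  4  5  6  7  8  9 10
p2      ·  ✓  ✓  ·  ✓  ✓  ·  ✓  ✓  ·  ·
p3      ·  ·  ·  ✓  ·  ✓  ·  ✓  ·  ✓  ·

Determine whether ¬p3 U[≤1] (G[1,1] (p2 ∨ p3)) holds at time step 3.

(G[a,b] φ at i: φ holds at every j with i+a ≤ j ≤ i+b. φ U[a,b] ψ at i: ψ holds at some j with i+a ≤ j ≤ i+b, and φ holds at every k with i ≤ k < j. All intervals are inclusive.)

Need some j in [3,4] with G[1,1] (p2 ∨ p3), and ¬p3 at every k in [3,j-1].
  j=3: G[1,1] (p2 ∨ p3) holds; no prefix to check → satisfied.

Holds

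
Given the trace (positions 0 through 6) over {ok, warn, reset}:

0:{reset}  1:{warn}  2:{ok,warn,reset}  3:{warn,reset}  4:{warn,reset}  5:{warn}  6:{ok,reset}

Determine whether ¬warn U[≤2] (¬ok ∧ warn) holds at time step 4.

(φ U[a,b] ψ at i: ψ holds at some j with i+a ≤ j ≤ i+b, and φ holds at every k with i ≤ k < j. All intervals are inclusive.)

Need some j in [4,6] with (¬ok ∧ warn), and ¬warn at every k in [4,j-1].
  j=4: (¬ok ∧ warn) holds; no prefix to check → satisfied.

Yes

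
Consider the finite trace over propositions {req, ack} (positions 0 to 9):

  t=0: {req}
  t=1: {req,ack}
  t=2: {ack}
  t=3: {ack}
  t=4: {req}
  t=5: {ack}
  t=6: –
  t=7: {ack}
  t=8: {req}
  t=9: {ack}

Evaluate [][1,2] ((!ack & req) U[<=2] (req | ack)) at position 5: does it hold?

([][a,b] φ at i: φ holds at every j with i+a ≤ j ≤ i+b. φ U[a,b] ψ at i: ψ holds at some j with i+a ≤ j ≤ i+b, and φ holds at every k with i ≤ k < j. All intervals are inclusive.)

False

Check ((!ack & req) U[<=2] (req | ack)) at every j in [6,7]:
  j=6: fails
  j=7: holds
Fails at j=6 → formula fails.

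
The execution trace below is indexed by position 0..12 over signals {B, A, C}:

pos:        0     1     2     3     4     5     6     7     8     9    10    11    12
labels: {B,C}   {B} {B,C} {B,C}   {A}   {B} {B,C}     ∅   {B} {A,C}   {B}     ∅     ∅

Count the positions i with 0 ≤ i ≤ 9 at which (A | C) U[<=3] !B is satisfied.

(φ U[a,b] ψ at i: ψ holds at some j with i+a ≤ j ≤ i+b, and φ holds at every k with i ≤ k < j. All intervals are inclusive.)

6

Evaluate at each i in [0,9]:
  i=0: ✗ (no rhs in [0,3])
  i=1: ✗ (lhs fails at k=1 before rhs at j=4)
  i=2: ✓ (rhs at j=4; lhs holds on [2,3])
  i=3: ✓ (rhs at j=4; lhs holds on [3,3])
  i=4: ✓ (rhs at j=4)
  i=5: ✗ (lhs fails at k=5 before rhs at j=7)
  i=6: ✓ (rhs at j=7; lhs holds on [6,6])
  i=7: ✓ (rhs at j=7)
  i=8: ✗ (lhs fails at k=8 before rhs at j=9)
  i=9: ✓ (rhs at j=9)
Positions where it holds: {2, 3, 4, 6, 7, 9} → 6.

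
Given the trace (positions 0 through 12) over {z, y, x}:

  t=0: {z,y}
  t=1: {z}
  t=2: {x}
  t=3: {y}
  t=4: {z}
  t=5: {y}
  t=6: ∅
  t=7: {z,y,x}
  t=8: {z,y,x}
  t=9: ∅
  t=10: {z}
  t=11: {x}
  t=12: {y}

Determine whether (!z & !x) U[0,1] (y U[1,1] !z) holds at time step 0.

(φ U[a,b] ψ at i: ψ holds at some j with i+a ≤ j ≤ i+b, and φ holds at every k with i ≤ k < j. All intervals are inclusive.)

No

Need some j in [0,1] with (y U[1,1] !z), and (!z & !x) at every k in [0,j-1].
  j=0: (y U[1,1] !z) — fails.
  j=1: (y U[1,1] !z) — fails.
No j in the window works → until fails.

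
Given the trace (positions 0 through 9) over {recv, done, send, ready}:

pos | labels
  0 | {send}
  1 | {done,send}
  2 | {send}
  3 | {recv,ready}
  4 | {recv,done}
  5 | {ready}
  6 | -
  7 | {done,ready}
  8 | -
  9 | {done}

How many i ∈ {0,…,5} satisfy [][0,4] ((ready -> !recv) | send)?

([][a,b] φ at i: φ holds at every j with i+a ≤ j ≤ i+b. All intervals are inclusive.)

Evaluate at each i in [0,5]:
  i=0: ✗ (fails at j=3)
  i=1: ✗ (fails at j=3)
  i=2: ✗ (fails at j=3)
  i=3: ✗ (fails at j=3)
  i=4: ✓ (all of [4,8])
  i=5: ✓ (all of [5,9])
Positions where it holds: {4, 5} → 2.

2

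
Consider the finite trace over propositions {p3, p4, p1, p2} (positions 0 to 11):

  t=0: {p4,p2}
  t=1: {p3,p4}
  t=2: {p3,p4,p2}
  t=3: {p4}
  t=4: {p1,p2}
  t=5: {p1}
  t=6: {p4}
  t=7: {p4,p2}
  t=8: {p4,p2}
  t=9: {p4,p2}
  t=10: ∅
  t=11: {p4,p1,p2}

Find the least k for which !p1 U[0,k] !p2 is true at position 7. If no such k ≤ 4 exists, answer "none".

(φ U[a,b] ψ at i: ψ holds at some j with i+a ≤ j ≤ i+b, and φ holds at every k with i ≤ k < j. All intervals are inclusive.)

Need earliest j ≥ 7 with !p2, and !p1 at every k in [7,j-1].
  j=7: rhs fails.
  j=8: rhs fails.
  j=9: rhs fails.
  j=10: rhs holds; lhs holds on [7,9]. k = 3.

3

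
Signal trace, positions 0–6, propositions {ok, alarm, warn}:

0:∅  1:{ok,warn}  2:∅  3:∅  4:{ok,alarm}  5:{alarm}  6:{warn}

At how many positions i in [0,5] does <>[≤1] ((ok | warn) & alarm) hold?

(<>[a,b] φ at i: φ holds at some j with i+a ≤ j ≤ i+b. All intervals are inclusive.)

Evaluate at each i in [0,5]:
  i=0: ✗ (none in [0,1])
  i=1: ✗ (none in [1,2])
  i=2: ✗ (none in [2,3])
  i=3: ✓ (witness j=4)
  i=4: ✓ (witness j=4)
  i=5: ✗ (none in [5,6])
Positions where it holds: {3, 4} → 2.

2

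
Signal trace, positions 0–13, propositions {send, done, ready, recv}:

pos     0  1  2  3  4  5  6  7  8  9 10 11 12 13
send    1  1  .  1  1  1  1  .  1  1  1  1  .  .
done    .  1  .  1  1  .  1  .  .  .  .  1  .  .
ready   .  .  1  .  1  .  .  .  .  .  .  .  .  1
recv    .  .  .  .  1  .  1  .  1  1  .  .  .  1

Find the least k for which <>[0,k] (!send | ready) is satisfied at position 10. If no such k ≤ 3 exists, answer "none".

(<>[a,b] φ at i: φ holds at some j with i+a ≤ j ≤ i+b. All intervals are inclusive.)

2

Scan j = 10,11,… for (!send | ready):
  j=10: fails
  j=11: fails
  j=12: holds
First hit at j=12, so smallest k = 12-10 = 2.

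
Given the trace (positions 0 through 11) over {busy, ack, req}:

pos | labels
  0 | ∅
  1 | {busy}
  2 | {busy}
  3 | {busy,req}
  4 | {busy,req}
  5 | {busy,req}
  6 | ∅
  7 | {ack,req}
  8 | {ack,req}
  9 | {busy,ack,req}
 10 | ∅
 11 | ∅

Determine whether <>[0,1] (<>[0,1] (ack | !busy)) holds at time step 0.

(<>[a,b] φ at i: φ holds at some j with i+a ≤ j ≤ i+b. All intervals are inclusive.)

Holds

Check <>[0,1] (ack | !busy) at each j in [0,1]:
  j=0: holds (witness at 0)
  j=1: fails (none in [1,2])
Found at j=0 → formula holds.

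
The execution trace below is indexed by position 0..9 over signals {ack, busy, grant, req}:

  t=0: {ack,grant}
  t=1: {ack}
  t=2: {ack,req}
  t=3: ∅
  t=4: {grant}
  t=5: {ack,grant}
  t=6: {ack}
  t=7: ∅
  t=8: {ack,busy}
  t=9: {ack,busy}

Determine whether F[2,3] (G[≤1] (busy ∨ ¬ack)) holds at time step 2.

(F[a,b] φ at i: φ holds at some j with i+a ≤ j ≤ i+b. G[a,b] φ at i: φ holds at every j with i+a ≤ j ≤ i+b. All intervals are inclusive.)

Check G[≤1] (busy ∨ ¬ack) at each j in [4,5]:
  j=4: fails at 5
  j=5: fails at 5
No position in the window satisfies it → formula fails.

No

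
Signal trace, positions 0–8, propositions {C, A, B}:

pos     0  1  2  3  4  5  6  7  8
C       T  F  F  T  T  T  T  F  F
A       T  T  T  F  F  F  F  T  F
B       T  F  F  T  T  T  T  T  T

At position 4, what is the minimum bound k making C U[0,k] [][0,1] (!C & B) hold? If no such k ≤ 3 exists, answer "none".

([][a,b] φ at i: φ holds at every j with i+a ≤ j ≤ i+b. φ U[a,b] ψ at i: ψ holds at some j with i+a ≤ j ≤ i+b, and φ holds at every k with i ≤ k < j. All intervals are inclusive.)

Need earliest j ≥ 4 with [][0,1] (!C & B), and C at every k in [4,j-1].
  j=4: rhs fails.
  j=5: rhs fails.
  j=6: rhs fails.
  j=7: rhs holds; lhs holds on [4,6]. k = 3.

3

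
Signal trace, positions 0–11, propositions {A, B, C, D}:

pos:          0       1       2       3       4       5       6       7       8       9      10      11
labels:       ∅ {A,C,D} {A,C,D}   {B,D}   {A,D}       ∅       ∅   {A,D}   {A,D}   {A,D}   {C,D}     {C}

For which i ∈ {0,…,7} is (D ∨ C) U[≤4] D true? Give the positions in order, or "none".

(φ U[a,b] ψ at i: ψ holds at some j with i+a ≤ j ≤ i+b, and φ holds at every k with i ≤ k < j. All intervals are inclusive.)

Evaluate at each i in [0,7]:
  i=0: ✗ (lhs fails at k=0 before rhs at j=1)
  i=1: ✓ (rhs at j=1)
  i=2: ✓ (rhs at j=2)
  i=3: ✓ (rhs at j=3)
  i=4: ✓ (rhs at j=4)
  i=5: ✗ (lhs fails at k=5 before rhs at j=7)
  i=6: ✗ (lhs fails at k=6 before rhs at j=7)
  i=7: ✓ (rhs at j=7)

1, 2, 3, 4, 7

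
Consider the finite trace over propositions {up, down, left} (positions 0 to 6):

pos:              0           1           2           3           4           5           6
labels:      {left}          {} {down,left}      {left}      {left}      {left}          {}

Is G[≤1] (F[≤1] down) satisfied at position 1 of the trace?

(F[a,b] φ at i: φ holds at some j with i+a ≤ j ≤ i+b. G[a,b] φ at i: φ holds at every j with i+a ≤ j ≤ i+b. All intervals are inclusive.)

Check F[≤1] down at every j in [1,2]:
  j=1: holds (witness at 2)
  j=2: holds (witness at 2)
All positions satisfy it → formula holds.

Yes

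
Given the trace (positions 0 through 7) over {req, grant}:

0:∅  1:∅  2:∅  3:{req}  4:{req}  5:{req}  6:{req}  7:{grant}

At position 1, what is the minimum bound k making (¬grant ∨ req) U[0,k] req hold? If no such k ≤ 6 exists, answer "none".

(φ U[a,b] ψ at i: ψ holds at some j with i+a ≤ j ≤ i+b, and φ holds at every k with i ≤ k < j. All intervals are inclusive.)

Need earliest j ≥ 1 with req, and (¬grant ∨ req) at every k in [1,j-1].
  j=1: rhs fails.
  j=2: rhs fails.
  j=3: rhs holds; lhs holds on [1,2]. k = 2.

2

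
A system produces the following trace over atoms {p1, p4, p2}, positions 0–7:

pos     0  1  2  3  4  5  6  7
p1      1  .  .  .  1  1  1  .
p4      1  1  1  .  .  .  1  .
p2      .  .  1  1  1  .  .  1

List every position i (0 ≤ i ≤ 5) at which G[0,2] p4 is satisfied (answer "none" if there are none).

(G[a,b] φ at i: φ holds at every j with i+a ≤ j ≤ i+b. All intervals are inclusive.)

0

Evaluate at each i in [0,5]:
  i=0: ✓ (all of [0,2])
  i=1: ✗ (fails at j=3)
  i=2: ✗ (fails at j=3)
  i=3: ✗ (fails at j=3)
  i=4: ✗ (fails at j=4)
  i=5: ✗ (fails at j=5)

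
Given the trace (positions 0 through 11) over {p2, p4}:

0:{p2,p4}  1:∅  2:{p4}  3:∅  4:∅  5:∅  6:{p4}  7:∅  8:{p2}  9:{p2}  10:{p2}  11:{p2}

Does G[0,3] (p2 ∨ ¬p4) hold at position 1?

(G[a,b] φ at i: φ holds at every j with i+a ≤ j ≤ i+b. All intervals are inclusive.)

False

Check (p2 ∨ ¬p4) at every j in [1,4]:
  j=1: true
  j=2: false
  j=3: true
  j=4: true
Fails at j=2 → formula fails.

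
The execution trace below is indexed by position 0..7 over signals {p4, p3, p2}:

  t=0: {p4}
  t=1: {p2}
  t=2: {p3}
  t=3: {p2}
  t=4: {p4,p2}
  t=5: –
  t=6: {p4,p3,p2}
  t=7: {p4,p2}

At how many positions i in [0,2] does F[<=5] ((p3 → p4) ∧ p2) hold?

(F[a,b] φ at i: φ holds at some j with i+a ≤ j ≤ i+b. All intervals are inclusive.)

3

Evaluate at each i in [0,2]:
  i=0: ✓ (witness j=1)
  i=1: ✓ (witness j=1)
  i=2: ✓ (witness j=3)
Positions where it holds: {0, 1, 2} → 3.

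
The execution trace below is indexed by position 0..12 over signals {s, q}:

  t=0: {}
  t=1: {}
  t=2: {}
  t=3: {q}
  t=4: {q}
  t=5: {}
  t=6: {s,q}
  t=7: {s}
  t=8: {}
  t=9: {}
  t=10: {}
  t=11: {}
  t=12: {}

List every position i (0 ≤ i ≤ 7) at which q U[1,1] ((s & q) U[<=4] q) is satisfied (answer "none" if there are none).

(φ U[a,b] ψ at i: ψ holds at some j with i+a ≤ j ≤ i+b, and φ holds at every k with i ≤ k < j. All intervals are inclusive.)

3

Evaluate at each i in [0,7]:
  i=0: ✗ (no rhs in [1,1])
  i=1: ✗ (no rhs in [2,2])
  i=2: ✗ (lhs fails at k=2 before rhs at j=3)
  i=3: ✓ (rhs at j=4; lhs holds on [3,3])
  i=4: ✗ (no rhs in [5,5])
  i=5: ✗ (lhs fails at k=5 before rhs at j=6)
  i=6: ✗ (no rhs in [7,7])
  i=7: ✗ (no rhs in [8,8])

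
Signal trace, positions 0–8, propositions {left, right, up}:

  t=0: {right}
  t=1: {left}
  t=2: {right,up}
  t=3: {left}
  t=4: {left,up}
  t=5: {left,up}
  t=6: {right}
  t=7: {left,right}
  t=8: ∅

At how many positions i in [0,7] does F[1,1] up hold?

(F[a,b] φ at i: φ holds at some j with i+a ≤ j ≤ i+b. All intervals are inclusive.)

Evaluate at each i in [0,7]:
  i=0: ✗ (none in [1,1])
  i=1: ✓ (witness j=2)
  i=2: ✗ (none in [3,3])
  i=3: ✓ (witness j=4)
  i=4: ✓ (witness j=5)
  i=5: ✗ (none in [6,6])
  i=6: ✗ (none in [7,7])
  i=7: ✗ (none in [8,8])
Positions where it holds: {1, 3, 4} → 3.

3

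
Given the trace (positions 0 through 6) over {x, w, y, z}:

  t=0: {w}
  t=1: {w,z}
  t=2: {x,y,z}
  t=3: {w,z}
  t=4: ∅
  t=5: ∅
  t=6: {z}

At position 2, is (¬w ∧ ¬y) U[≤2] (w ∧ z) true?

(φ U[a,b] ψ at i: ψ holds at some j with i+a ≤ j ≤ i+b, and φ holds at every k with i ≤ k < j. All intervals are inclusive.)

Need some j in [2,4] with (w ∧ z), and (¬w ∧ ¬y) at every k in [2,j-1].
  j=2: (w ∧ z) false.
  j=3: (w ∧ z) holds, but (¬w ∧ ¬y) fails at k=2 → not this j.
  j=4: (w ∧ z) false.
No j in the window works → until fails.

False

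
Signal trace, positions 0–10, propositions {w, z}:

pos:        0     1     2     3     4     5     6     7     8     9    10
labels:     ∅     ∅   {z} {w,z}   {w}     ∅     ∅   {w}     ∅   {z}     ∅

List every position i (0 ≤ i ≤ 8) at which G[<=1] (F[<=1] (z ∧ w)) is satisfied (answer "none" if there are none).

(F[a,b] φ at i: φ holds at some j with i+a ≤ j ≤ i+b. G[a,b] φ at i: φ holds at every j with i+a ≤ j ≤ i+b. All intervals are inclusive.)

Evaluate at each i in [0,8]:
  i=0: ✗ (fails at j=0)
  i=1: ✗ (fails at j=1)
  i=2: ✓ (all of [2,3])
  i=3: ✗ (fails at j=4)
  i=4: ✗ (fails at j=4)
  i=5: ✗ (fails at j=5)
  i=6: ✗ (fails at j=6)
  i=7: ✗ (fails at j=7)
  i=8: ✗ (fails at j=8)

2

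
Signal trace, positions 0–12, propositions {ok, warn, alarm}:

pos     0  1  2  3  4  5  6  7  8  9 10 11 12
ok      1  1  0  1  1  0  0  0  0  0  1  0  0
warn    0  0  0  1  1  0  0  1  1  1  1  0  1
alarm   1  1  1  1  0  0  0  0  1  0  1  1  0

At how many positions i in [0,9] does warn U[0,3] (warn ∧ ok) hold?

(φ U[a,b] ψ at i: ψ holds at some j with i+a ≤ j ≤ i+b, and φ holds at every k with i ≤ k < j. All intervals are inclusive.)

5

Evaluate at each i in [0,9]:
  i=0: ✗ (lhs fails at k=0 before rhs at j=3)
  i=1: ✗ (lhs fails at k=1 before rhs at j=3)
  i=2: ✗ (lhs fails at k=2 before rhs at j=3)
  i=3: ✓ (rhs at j=3)
  i=4: ✓ (rhs at j=4)
  i=5: ✗ (no rhs in [5,8])
  i=6: ✗ (no rhs in [6,9])
  i=7: ✓ (rhs at j=10; lhs holds on [7,9])
  i=8: ✓ (rhs at j=10; lhs holds on [8,9])
  i=9: ✓ (rhs at j=10; lhs holds on [9,9])
Positions where it holds: {3, 4, 7, 8, 9} → 5.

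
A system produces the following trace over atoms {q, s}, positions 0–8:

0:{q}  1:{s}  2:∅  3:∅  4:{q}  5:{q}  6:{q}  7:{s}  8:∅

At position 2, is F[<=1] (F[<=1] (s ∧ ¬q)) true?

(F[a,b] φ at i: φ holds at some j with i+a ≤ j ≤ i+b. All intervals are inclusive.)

Check F[<=1] (s ∧ ¬q) at each j in [2,3]:
  j=2: fails (none in [2,3])
  j=3: fails (none in [3,4])
No position in the window satisfies it → formula fails.

No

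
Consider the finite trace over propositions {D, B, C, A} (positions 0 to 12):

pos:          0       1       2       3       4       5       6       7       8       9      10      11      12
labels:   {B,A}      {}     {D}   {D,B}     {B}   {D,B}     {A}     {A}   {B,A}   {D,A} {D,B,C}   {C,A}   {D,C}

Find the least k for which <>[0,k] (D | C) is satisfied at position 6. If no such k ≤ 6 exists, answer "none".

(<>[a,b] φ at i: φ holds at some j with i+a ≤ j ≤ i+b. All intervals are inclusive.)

3

Scan j = 6,7,… for (D | C):
  j=6: fails
  j=7: fails
  j=8: fails
  j=9: holds
First hit at j=9, so smallest k = 9-6 = 3.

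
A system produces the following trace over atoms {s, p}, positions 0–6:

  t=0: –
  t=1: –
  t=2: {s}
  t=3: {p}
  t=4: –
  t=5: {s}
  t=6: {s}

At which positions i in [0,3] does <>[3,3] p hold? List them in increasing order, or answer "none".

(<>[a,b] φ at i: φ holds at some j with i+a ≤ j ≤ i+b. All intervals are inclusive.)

Evaluate at each i in [0,3]:
  i=0: ✓ (witness j=3)
  i=1: ✗ (none in [4,4])
  i=2: ✗ (none in [5,5])
  i=3: ✗ (none in [6,6])

0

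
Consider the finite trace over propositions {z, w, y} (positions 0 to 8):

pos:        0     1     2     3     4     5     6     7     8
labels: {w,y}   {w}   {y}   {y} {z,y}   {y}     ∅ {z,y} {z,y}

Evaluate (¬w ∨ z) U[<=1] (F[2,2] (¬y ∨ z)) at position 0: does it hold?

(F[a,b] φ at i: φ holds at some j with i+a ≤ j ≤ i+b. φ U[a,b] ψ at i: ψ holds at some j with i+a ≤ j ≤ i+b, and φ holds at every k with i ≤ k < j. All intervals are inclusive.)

Does not hold

Need some j in [0,1] with F[2,2] (¬y ∨ z), and (¬w ∨ z) at every k in [0,j-1].
  j=0: F[2,2] (¬y ∨ z) — fails (none in [2,2]).
  j=1: F[2,2] (¬y ∨ z) — fails (none in [3,3]).
No j in the window works → until fails.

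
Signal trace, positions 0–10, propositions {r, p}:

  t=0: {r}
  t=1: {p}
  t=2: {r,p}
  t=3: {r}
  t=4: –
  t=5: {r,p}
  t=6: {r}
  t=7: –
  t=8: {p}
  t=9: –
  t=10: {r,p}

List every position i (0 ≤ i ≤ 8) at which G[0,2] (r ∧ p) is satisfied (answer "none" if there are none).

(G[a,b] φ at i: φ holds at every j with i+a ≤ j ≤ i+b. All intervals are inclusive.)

none

Evaluate at each i in [0,8]:
  i=0: ✗ (fails at j=0)
  i=1: ✗ (fails at j=1)
  i=2: ✗ (fails at j=3)
  i=3: ✗ (fails at j=3)
  i=4: ✗ (fails at j=4)
  i=5: ✗ (fails at j=6)
  i=6: ✗ (fails at j=6)
  i=7: ✗ (fails at j=7)
  i=8: ✗ (fails at j=8)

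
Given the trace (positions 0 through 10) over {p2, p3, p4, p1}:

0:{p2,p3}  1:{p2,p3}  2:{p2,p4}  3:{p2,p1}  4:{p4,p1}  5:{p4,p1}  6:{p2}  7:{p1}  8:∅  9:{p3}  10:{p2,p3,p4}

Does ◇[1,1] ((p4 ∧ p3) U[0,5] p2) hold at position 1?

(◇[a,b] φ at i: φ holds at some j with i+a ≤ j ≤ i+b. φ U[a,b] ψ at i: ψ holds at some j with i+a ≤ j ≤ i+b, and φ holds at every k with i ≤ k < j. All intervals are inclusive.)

Holds

Check ((p4 ∧ p3) U[0,5] p2) at each j in [2,2]:
  j=2: holds
Found at j=2 → formula holds.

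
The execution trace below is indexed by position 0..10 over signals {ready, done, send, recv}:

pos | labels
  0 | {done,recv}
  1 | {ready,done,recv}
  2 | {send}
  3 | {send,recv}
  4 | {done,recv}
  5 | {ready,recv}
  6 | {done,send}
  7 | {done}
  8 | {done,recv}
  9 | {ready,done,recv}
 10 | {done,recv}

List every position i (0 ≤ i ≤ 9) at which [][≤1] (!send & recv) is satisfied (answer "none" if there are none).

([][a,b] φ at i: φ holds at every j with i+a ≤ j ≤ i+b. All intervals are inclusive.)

Evaluate at each i in [0,9]:
  i=0: ✓ (all of [0,1])
  i=1: ✗ (fails at j=2)
  i=2: ✗ (fails at j=2)
  i=3: ✗ (fails at j=3)
  i=4: ✓ (all of [4,5])
  i=5: ✗ (fails at j=6)
  i=6: ✗ (fails at j=6)
  i=7: ✗ (fails at j=7)
  i=8: ✓ (all of [8,9])
  i=9: ✓ (all of [9,10])

0, 4, 8, 9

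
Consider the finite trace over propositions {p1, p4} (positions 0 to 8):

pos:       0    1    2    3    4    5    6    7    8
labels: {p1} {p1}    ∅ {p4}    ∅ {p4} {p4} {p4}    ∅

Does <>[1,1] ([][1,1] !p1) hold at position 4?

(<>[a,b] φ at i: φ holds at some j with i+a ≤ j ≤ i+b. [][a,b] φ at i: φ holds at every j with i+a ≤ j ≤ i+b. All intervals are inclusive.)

True

Check [][1,1] !p1 at each j in [5,5]:
  j=5: holds on [6,6]
Found at j=5 → formula holds.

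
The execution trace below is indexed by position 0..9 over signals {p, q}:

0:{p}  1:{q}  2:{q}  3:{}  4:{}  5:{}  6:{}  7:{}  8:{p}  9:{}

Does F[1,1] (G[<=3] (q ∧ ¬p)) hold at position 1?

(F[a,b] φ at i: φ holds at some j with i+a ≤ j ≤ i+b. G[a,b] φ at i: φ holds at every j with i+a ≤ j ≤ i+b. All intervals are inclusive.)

Check G[<=3] (q ∧ ¬p) at each j in [2,2]:
  j=2: fails at 3
No position in the window satisfies it → formula fails.

False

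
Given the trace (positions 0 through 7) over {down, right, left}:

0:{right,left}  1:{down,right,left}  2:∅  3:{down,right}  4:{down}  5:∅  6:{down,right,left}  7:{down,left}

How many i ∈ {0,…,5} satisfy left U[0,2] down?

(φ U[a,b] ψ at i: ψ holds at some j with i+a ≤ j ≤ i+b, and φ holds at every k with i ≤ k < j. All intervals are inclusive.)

Evaluate at each i in [0,5]:
  i=0: ✓ (rhs at j=1; lhs holds on [0,0])
  i=1: ✓ (rhs at j=1)
  i=2: ✗ (lhs fails at k=2 before rhs at j=3)
  i=3: ✓ (rhs at j=3)
  i=4: ✓ (rhs at j=4)
  i=5: ✗ (lhs fails at k=5 before rhs at j=6)
Positions where it holds: {0, 1, 3, 4} → 4.

4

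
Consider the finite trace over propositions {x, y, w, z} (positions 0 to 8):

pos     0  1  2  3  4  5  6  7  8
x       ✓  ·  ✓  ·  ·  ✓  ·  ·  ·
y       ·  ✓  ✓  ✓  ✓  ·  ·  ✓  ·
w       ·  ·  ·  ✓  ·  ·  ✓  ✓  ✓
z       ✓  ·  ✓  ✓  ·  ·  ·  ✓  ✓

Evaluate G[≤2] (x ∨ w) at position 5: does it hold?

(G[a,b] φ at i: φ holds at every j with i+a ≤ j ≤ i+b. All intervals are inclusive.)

Check (x ∨ w) at every j in [5,7]:
  j=5: true
  j=6: true
  j=7: true
All positions satisfy it → formula holds.

True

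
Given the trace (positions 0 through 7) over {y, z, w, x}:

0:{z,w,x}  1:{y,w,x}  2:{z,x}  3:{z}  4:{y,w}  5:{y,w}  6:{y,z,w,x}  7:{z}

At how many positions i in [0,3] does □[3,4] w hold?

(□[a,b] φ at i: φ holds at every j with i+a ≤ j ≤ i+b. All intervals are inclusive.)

Evaluate at each i in [0,3]:
  i=0: ✗ (fails at j=3)
  i=1: ✓ (all of [4,5])
  i=2: ✓ (all of [5,6])
  i=3: ✗ (fails at j=7)
Positions where it holds: {1, 2} → 2.

2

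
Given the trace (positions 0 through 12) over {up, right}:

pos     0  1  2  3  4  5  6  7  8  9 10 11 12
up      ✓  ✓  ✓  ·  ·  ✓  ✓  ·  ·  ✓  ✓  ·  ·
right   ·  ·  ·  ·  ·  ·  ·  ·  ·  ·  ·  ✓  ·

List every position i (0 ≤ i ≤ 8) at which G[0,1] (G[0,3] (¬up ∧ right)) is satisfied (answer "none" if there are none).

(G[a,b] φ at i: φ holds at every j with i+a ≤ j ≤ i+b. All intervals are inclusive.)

none

Evaluate at each i in [0,8]:
  i=0: ✗ (fails at j=0)
  i=1: ✗ (fails at j=1)
  i=2: ✗ (fails at j=2)
  i=3: ✗ (fails at j=3)
  i=4: ✗ (fails at j=4)
  i=5: ✗ (fails at j=5)
  i=6: ✗ (fails at j=6)
  i=7: ✗ (fails at j=7)
  i=8: ✗ (fails at j=8)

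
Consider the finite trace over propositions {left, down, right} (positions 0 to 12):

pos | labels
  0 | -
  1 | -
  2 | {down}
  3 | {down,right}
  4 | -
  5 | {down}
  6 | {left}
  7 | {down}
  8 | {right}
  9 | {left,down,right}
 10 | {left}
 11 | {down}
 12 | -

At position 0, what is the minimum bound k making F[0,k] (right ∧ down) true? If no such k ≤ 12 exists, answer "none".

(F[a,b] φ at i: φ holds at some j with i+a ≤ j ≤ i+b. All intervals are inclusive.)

3

Scan j = 0,1,… for (right ∧ down):
  j=0: fails
  j=1: fails
  j=2: fails
  j=3: holds
First hit at j=3, so smallest k = 3-0 = 3.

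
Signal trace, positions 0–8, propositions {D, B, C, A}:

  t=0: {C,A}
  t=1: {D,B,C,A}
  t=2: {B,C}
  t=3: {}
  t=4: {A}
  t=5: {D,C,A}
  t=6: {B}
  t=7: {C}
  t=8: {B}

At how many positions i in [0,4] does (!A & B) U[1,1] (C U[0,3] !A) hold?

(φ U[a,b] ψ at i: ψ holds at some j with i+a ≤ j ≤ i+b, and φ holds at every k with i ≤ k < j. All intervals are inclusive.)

1

Evaluate at each i in [0,4]:
  i=0: ✗ (lhs fails at k=0 before rhs at j=1)
  i=1: ✗ (lhs fails at k=1 before rhs at j=2)
  i=2: ✓ (rhs at j=3; lhs holds on [2,2])
  i=3: ✗ (no rhs in [4,4])
  i=4: ✗ (lhs fails at k=4 before rhs at j=5)
Positions where it holds: {2} → 1.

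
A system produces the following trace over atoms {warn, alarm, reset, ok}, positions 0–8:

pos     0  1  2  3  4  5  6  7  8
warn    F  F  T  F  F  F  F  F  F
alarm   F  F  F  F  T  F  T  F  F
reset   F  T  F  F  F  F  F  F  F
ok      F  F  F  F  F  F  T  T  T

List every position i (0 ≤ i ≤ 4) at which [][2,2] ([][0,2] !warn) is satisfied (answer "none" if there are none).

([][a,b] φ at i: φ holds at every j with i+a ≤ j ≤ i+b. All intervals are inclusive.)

Evaluate at each i in [0,4]:
  i=0: ✗ (fails at j=2)
  i=1: ✓ (all of [3,3])
  i=2: ✓ (all of [4,4])
  i=3: ✓ (all of [5,5])
  i=4: ✓ (all of [6,6])

1, 2, 3, 4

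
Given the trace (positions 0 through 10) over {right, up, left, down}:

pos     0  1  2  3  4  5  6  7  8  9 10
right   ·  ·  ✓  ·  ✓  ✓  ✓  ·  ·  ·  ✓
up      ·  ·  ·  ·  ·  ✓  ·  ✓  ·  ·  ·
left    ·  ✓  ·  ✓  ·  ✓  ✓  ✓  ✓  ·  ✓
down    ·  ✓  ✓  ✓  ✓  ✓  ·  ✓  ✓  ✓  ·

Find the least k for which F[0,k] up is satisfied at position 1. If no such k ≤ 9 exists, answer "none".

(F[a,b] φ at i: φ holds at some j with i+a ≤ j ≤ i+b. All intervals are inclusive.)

4

Scan j = 1,2,… for up:
  j=1: fails
  j=2: fails
  j=3: fails
  j=4: fails
  j=5: holds
First hit at j=5, so smallest k = 5-1 = 4.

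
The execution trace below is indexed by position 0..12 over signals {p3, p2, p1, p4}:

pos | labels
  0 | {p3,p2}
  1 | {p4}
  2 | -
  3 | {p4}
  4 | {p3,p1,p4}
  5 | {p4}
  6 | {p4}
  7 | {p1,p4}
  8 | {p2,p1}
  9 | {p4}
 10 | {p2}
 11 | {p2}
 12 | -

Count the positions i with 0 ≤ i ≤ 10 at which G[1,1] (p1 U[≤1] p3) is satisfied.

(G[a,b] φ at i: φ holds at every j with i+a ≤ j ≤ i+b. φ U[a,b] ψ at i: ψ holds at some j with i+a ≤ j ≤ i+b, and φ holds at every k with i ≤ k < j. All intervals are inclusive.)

Evaluate at each i in [0,10]:
  i=0: ✗ (fails at j=1)
  i=1: ✗ (fails at j=2)
  i=2: ✗ (fails at j=3)
  i=3: ✓ (all of [4,4])
  i=4: ✗ (fails at j=5)
  i=5: ✗ (fails at j=6)
  i=6: ✗ (fails at j=7)
  i=7: ✗ (fails at j=8)
  i=8: ✗ (fails at j=9)
  i=9: ✗ (fails at j=10)
  i=10: ✗ (fails at j=11)
Positions where it holds: {3} → 1.

1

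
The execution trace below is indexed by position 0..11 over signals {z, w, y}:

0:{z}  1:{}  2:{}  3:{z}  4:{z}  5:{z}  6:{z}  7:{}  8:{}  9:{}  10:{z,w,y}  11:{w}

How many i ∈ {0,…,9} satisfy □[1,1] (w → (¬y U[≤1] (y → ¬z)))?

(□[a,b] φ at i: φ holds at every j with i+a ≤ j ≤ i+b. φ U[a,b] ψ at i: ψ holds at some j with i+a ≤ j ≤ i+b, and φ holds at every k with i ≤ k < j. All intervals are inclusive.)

Evaluate at each i in [0,9]:
  i=0: ✓ (all of [1,1])
  i=1: ✓ (all of [2,2])
  i=2: ✓ (all of [3,3])
  i=3: ✓ (all of [4,4])
  i=4: ✓ (all of [5,5])
  i=5: ✓ (all of [6,6])
  i=6: ✓ (all of [7,7])
  i=7: ✓ (all of [8,8])
  i=8: ✓ (all of [9,9])
  i=9: ✗ (fails at j=10)
Positions where it holds: {0, 1, 2, 3, 4, 5, 6, 7, 8} → 9.

9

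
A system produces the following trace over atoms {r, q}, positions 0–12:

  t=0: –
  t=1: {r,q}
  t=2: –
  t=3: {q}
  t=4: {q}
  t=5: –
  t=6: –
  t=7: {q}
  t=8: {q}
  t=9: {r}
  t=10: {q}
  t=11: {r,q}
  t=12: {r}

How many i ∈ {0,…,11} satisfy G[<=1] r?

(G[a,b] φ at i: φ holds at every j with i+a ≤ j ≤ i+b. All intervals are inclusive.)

1

Evaluate at each i in [0,11]:
  i=0: ✗ (fails at j=0)
  i=1: ✗ (fails at j=2)
  i=2: ✗ (fails at j=2)
  i=3: ✗ (fails at j=3)
  i=4: ✗ (fails at j=4)
  i=5: ✗ (fails at j=5)
  i=6: ✗ (fails at j=6)
  i=7: ✗ (fails at j=7)
  i=8: ✗ (fails at j=8)
  i=9: ✗ (fails at j=10)
  i=10: ✗ (fails at j=10)
  i=11: ✓ (all of [11,12])
Positions where it holds: {11} → 1.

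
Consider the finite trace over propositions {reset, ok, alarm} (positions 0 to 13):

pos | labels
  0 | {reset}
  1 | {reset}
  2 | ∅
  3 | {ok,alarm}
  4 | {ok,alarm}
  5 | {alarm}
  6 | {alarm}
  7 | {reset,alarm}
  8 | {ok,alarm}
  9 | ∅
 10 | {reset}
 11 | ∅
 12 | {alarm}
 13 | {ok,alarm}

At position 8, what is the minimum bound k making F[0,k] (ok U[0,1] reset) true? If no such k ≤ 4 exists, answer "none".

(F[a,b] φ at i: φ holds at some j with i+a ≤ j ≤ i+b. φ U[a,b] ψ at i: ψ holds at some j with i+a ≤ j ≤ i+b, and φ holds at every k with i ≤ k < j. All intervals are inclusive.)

2

Scan j = 8,9,… for (ok U[0,1] reset):
  j=8: fails
  j=9: fails
  j=10: holds
First hit at j=10, so smallest k = 10-8 = 2.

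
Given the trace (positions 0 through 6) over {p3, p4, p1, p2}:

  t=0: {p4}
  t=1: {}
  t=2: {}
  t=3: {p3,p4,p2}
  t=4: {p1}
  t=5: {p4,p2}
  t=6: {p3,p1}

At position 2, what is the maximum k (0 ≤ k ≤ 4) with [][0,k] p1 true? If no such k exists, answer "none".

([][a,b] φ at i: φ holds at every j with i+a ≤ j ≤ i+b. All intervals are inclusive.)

p1 must hold from j=2 onward; find where it first fails.
  j=2: fails → no k works.

none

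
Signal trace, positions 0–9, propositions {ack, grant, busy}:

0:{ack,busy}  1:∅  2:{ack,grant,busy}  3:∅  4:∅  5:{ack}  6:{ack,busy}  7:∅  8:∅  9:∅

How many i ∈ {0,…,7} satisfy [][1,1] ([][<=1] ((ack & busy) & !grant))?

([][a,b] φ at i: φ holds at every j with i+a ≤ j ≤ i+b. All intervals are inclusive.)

0

Evaluate at each i in [0,7]:
  i=0: ✗ (fails at j=1)
  i=1: ✗ (fails at j=2)
  i=2: ✗ (fails at j=3)
  i=3: ✗ (fails at j=4)
  i=4: ✗ (fails at j=5)
  i=5: ✗ (fails at j=6)
  i=6: ✗ (fails at j=7)
  i=7: ✗ (fails at j=8)
Positions where it holds: {} → 0.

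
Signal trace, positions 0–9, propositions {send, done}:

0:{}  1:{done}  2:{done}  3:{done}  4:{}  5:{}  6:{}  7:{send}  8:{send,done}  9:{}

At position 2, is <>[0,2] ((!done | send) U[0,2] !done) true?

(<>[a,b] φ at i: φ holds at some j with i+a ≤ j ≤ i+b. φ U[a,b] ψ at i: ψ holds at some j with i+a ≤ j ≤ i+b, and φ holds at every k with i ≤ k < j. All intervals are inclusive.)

Check ((!done | send) U[0,2] !done) at each j in [2,4]:
  j=2: fails
  j=3: fails
  j=4: holds
Found at j=4 → formula holds.

True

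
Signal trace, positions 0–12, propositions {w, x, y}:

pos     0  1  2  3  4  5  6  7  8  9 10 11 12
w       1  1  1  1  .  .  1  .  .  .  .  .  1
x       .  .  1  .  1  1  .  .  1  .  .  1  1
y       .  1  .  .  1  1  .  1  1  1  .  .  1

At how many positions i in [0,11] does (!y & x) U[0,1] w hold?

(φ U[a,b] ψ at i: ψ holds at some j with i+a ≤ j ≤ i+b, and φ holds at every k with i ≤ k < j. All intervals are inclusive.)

6

Evaluate at each i in [0,11]:
  i=0: ✓ (rhs at j=0)
  i=1: ✓ (rhs at j=1)
  i=2: ✓ (rhs at j=2)
  i=3: ✓ (rhs at j=3)
  i=4: ✗ (no rhs in [4,5])
  i=5: ✗ (lhs fails at k=5 before rhs at j=6)
  i=6: ✓ (rhs at j=6)
  i=7: ✗ (no rhs in [7,8])
  i=8: ✗ (no rhs in [8,9])
  i=9: ✗ (no rhs in [9,10])
  i=10: ✗ (no rhs in [10,11])
  i=11: ✓ (rhs at j=12; lhs holds on [11,11])
Positions where it holds: {0, 1, 2, 3, 6, 11} → 6.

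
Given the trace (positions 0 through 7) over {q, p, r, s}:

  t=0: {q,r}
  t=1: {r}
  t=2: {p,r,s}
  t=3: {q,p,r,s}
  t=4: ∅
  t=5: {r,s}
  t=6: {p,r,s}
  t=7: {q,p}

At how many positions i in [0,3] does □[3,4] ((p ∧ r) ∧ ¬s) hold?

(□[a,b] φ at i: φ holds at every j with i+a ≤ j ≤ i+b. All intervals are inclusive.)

Evaluate at each i in [0,3]:
  i=0: ✗ (fails at j=3)
  i=1: ✗ (fails at j=4)
  i=2: ✗ (fails at j=5)
  i=3: ✗ (fails at j=6)
Positions where it holds: {} → 0.

0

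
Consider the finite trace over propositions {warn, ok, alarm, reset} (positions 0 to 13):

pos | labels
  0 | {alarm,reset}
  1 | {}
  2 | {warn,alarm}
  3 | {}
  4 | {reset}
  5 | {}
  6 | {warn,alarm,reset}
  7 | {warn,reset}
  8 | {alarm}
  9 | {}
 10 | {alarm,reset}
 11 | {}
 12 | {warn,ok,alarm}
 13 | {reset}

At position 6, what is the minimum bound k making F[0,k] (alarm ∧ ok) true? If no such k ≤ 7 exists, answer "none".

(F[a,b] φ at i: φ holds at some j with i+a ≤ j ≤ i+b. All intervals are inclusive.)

6

Scan j = 6,7,… for (alarm ∧ ok):
  j=6: fails
  j=7: fails
  j=8: fails
  j=9: fails
  j=10: fails
  j=11: fails
  j=12: holds
First hit at j=12, so smallest k = 12-6 = 6.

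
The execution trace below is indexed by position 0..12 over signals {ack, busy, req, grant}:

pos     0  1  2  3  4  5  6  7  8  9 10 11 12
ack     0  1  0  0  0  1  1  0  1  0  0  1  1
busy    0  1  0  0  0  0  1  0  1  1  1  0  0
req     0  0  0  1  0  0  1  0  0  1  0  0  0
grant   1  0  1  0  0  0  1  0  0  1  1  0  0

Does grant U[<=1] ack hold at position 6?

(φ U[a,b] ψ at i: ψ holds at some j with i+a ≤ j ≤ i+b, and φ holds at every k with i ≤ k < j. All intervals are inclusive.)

True

Need some j in [6,7] with ack, and grant at every k in [6,j-1].
  j=6: ack holds; no prefix to check → satisfied.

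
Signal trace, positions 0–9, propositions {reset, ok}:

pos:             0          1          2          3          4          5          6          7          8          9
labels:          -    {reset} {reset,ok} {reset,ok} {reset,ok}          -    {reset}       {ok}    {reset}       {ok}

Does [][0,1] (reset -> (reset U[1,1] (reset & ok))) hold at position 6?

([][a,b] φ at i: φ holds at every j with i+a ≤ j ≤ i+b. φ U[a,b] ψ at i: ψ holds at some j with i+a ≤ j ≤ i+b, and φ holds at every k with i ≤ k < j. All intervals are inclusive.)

Check (reset -> (reset U[1,1] (reset & ok))) at every j in [6,7]:
  j=6: antecedent true; consequent fails → ✗
  j=7: antecedent false → ✓
Fails at j=6 → formula fails.

False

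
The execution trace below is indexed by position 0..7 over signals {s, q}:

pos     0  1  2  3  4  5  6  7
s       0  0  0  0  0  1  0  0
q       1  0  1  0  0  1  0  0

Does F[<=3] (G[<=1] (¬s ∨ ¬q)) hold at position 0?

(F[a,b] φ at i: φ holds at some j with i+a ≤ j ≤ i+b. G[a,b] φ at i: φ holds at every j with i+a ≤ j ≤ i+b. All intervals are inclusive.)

Yes

Check G[<=1] (¬s ∨ ¬q) at each j in [0,3]:
  j=0: holds on [0,1]
  j=1: holds on [1,2]
  j=2: holds on [2,3]
  j=3: holds on [3,4]
Found at j=0 → formula holds.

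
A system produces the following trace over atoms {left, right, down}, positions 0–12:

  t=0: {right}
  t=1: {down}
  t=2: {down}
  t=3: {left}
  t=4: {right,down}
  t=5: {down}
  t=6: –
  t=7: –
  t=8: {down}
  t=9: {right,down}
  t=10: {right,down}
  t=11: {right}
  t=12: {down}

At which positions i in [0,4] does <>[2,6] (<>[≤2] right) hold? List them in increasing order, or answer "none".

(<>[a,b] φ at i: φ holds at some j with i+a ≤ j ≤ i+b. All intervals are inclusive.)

Evaluate at each i in [0,4]:
  i=0: ✓ (witness j=2)
  i=1: ✓ (witness j=3)
  i=2: ✓ (witness j=4)
  i=3: ✓ (witness j=7)
  i=4: ✓ (witness j=7)

0, 1, 2, 3, 4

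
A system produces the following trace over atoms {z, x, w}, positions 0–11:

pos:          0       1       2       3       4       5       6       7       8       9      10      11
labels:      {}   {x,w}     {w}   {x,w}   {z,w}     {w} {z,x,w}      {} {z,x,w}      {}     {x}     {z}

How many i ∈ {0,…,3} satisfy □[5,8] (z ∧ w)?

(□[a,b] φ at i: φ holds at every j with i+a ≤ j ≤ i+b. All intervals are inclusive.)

0

Evaluate at each i in [0,3]:
  i=0: ✗ (fails at j=5)
  i=1: ✗ (fails at j=7)
  i=2: ✗ (fails at j=7)
  i=3: ✗ (fails at j=9)
Positions where it holds: {} → 0.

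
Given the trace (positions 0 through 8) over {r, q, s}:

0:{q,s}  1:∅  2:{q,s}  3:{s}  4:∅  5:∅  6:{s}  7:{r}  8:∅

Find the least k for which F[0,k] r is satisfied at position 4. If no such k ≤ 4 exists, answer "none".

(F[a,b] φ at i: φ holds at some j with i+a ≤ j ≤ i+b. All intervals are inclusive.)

Scan j = 4,5,… for r:
  j=4: fails
  j=5: fails
  j=6: fails
  j=7: holds
First hit at j=7, so smallest k = 7-4 = 3.

3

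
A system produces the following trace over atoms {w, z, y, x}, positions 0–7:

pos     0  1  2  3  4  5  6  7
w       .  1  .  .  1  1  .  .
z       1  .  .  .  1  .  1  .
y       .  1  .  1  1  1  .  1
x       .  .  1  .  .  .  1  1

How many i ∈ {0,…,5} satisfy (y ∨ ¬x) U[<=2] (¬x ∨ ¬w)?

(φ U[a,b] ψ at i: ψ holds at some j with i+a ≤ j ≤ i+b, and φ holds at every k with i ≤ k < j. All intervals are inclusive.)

Evaluate at each i in [0,5]:
  i=0: ✓ (rhs at j=0)
  i=1: ✓ (rhs at j=1)
  i=2: ✓ (rhs at j=2)
  i=3: ✓ (rhs at j=3)
  i=4: ✓ (rhs at j=4)
  i=5: ✓ (rhs at j=5)
Positions where it holds: {0, 1, 2, 3, 4, 5} → 6.

6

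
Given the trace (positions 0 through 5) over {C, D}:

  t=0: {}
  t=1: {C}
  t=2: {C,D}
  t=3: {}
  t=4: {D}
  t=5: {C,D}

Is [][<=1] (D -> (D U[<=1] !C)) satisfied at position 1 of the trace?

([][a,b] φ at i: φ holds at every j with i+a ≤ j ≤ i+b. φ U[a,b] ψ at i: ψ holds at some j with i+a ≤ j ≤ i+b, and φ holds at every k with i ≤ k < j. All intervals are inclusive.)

Check (D -> (D U[<=1] !C)) at every j in [1,2]:
  j=1: antecedent false → ✓
  j=2: antecedent true; consequent holds → ✓
All positions satisfy it → formula holds.

Yes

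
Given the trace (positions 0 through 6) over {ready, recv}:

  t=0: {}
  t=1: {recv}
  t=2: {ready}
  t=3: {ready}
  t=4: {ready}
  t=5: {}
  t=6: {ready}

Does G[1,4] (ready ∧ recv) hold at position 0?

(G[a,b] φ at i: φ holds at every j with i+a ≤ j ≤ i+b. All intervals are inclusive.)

Check (ready ∧ recv) at every j in [1,4]:
  j=1: false
  j=2: false
  j=3: false
  j=4: false
Fails at j=1 → formula fails.

No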